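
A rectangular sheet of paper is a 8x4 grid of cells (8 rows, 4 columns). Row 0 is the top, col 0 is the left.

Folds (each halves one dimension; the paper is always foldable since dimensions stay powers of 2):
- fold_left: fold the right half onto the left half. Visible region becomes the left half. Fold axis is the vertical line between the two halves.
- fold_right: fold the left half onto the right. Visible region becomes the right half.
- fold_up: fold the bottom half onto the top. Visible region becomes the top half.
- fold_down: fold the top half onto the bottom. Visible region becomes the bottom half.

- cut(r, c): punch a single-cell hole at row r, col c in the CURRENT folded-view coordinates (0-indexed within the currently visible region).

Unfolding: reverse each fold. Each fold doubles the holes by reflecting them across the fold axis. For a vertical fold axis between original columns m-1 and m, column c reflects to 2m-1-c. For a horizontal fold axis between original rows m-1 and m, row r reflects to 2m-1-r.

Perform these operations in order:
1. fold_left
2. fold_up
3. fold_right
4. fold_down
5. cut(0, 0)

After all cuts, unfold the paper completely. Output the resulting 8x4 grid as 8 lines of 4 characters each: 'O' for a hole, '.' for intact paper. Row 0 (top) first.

Op 1 fold_left: fold axis v@2; visible region now rows[0,8) x cols[0,2) = 8x2
Op 2 fold_up: fold axis h@4; visible region now rows[0,4) x cols[0,2) = 4x2
Op 3 fold_right: fold axis v@1; visible region now rows[0,4) x cols[1,2) = 4x1
Op 4 fold_down: fold axis h@2; visible region now rows[2,4) x cols[1,2) = 2x1
Op 5 cut(0, 0): punch at orig (2,1); cuts so far [(2, 1)]; region rows[2,4) x cols[1,2) = 2x1
Unfold 1 (reflect across h@2): 2 holes -> [(1, 1), (2, 1)]
Unfold 2 (reflect across v@1): 4 holes -> [(1, 0), (1, 1), (2, 0), (2, 1)]
Unfold 3 (reflect across h@4): 8 holes -> [(1, 0), (1, 1), (2, 0), (2, 1), (5, 0), (5, 1), (6, 0), (6, 1)]
Unfold 4 (reflect across v@2): 16 holes -> [(1, 0), (1, 1), (1, 2), (1, 3), (2, 0), (2, 1), (2, 2), (2, 3), (5, 0), (5, 1), (5, 2), (5, 3), (6, 0), (6, 1), (6, 2), (6, 3)]

Answer: ....
OOOO
OOOO
....
....
OOOO
OOOO
....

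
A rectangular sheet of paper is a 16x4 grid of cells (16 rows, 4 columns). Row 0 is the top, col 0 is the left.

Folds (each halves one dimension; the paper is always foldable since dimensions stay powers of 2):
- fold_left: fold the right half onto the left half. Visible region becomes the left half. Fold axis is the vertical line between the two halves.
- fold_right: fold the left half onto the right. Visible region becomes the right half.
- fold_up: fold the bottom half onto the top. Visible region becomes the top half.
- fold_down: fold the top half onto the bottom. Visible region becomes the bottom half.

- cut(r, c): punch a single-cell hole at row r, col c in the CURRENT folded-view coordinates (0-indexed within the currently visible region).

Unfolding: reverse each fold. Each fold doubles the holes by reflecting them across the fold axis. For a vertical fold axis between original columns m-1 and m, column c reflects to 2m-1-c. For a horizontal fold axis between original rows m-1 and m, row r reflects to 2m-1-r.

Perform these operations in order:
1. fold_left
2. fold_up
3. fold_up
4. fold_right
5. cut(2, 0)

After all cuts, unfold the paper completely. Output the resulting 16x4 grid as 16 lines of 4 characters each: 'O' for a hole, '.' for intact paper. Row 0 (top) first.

Answer: ....
....
OOOO
....
....
OOOO
....
....
....
....
OOOO
....
....
OOOO
....
....

Derivation:
Op 1 fold_left: fold axis v@2; visible region now rows[0,16) x cols[0,2) = 16x2
Op 2 fold_up: fold axis h@8; visible region now rows[0,8) x cols[0,2) = 8x2
Op 3 fold_up: fold axis h@4; visible region now rows[0,4) x cols[0,2) = 4x2
Op 4 fold_right: fold axis v@1; visible region now rows[0,4) x cols[1,2) = 4x1
Op 5 cut(2, 0): punch at orig (2,1); cuts so far [(2, 1)]; region rows[0,4) x cols[1,2) = 4x1
Unfold 1 (reflect across v@1): 2 holes -> [(2, 0), (2, 1)]
Unfold 2 (reflect across h@4): 4 holes -> [(2, 0), (2, 1), (5, 0), (5, 1)]
Unfold 3 (reflect across h@8): 8 holes -> [(2, 0), (2, 1), (5, 0), (5, 1), (10, 0), (10, 1), (13, 0), (13, 1)]
Unfold 4 (reflect across v@2): 16 holes -> [(2, 0), (2, 1), (2, 2), (2, 3), (5, 0), (5, 1), (5, 2), (5, 3), (10, 0), (10, 1), (10, 2), (10, 3), (13, 0), (13, 1), (13, 2), (13, 3)]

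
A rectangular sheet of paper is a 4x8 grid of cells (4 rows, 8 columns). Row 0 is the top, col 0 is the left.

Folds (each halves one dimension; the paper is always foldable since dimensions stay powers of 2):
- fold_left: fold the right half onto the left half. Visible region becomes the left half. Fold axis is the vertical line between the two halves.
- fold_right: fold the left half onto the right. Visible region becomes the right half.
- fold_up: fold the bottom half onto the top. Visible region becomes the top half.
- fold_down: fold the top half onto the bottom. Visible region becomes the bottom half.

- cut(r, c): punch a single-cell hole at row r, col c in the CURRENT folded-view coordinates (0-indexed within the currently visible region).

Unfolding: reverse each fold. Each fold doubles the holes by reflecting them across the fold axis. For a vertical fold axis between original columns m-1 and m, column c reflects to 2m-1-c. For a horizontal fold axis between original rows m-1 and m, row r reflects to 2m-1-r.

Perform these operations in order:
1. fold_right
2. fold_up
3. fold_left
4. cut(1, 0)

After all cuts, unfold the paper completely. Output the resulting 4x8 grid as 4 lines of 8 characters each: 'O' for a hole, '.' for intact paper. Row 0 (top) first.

Answer: ........
O..OO..O
O..OO..O
........

Derivation:
Op 1 fold_right: fold axis v@4; visible region now rows[0,4) x cols[4,8) = 4x4
Op 2 fold_up: fold axis h@2; visible region now rows[0,2) x cols[4,8) = 2x4
Op 3 fold_left: fold axis v@6; visible region now rows[0,2) x cols[4,6) = 2x2
Op 4 cut(1, 0): punch at orig (1,4); cuts so far [(1, 4)]; region rows[0,2) x cols[4,6) = 2x2
Unfold 1 (reflect across v@6): 2 holes -> [(1, 4), (1, 7)]
Unfold 2 (reflect across h@2): 4 holes -> [(1, 4), (1, 7), (2, 4), (2, 7)]
Unfold 3 (reflect across v@4): 8 holes -> [(1, 0), (1, 3), (1, 4), (1, 7), (2, 0), (2, 3), (2, 4), (2, 7)]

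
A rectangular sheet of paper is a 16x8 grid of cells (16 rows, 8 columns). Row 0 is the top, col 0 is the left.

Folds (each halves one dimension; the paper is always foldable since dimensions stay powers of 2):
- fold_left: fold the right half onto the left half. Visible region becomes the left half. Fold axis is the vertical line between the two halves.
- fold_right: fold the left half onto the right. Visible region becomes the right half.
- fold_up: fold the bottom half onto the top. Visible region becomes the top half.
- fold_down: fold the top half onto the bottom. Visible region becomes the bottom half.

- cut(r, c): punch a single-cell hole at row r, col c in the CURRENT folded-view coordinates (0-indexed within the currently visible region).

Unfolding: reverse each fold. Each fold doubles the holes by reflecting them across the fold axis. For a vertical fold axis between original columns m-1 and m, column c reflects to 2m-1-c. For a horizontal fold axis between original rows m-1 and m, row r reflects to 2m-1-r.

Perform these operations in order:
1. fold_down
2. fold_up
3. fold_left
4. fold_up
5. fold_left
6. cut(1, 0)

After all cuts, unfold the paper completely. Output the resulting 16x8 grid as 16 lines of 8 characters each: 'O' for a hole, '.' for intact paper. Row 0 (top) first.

Op 1 fold_down: fold axis h@8; visible region now rows[8,16) x cols[0,8) = 8x8
Op 2 fold_up: fold axis h@12; visible region now rows[8,12) x cols[0,8) = 4x8
Op 3 fold_left: fold axis v@4; visible region now rows[8,12) x cols[0,4) = 4x4
Op 4 fold_up: fold axis h@10; visible region now rows[8,10) x cols[0,4) = 2x4
Op 5 fold_left: fold axis v@2; visible region now rows[8,10) x cols[0,2) = 2x2
Op 6 cut(1, 0): punch at orig (9,0); cuts so far [(9, 0)]; region rows[8,10) x cols[0,2) = 2x2
Unfold 1 (reflect across v@2): 2 holes -> [(9, 0), (9, 3)]
Unfold 2 (reflect across h@10): 4 holes -> [(9, 0), (9, 3), (10, 0), (10, 3)]
Unfold 3 (reflect across v@4): 8 holes -> [(9, 0), (9, 3), (9, 4), (9, 7), (10, 0), (10, 3), (10, 4), (10, 7)]
Unfold 4 (reflect across h@12): 16 holes -> [(9, 0), (9, 3), (9, 4), (9, 7), (10, 0), (10, 3), (10, 4), (10, 7), (13, 0), (13, 3), (13, 4), (13, 7), (14, 0), (14, 3), (14, 4), (14, 7)]
Unfold 5 (reflect across h@8): 32 holes -> [(1, 0), (1, 3), (1, 4), (1, 7), (2, 0), (2, 3), (2, 4), (2, 7), (5, 0), (5, 3), (5, 4), (5, 7), (6, 0), (6, 3), (6, 4), (6, 7), (9, 0), (9, 3), (9, 4), (9, 7), (10, 0), (10, 3), (10, 4), (10, 7), (13, 0), (13, 3), (13, 4), (13, 7), (14, 0), (14, 3), (14, 4), (14, 7)]

Answer: ........
O..OO..O
O..OO..O
........
........
O..OO..O
O..OO..O
........
........
O..OO..O
O..OO..O
........
........
O..OO..O
O..OO..O
........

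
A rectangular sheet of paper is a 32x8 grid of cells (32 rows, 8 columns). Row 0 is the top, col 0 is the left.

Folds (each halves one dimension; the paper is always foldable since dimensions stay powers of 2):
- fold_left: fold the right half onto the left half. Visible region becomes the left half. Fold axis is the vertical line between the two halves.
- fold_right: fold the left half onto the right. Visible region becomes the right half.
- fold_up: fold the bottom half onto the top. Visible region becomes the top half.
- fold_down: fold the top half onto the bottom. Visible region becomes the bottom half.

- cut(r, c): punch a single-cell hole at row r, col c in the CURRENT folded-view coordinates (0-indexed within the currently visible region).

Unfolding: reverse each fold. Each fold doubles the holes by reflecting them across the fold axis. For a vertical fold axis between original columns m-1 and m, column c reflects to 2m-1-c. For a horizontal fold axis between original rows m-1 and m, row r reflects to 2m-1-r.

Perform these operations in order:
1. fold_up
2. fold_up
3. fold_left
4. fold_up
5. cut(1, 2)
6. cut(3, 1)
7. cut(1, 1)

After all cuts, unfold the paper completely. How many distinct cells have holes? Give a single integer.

Answer: 48

Derivation:
Op 1 fold_up: fold axis h@16; visible region now rows[0,16) x cols[0,8) = 16x8
Op 2 fold_up: fold axis h@8; visible region now rows[0,8) x cols[0,8) = 8x8
Op 3 fold_left: fold axis v@4; visible region now rows[0,8) x cols[0,4) = 8x4
Op 4 fold_up: fold axis h@4; visible region now rows[0,4) x cols[0,4) = 4x4
Op 5 cut(1, 2): punch at orig (1,2); cuts so far [(1, 2)]; region rows[0,4) x cols[0,4) = 4x4
Op 6 cut(3, 1): punch at orig (3,1); cuts so far [(1, 2), (3, 1)]; region rows[0,4) x cols[0,4) = 4x4
Op 7 cut(1, 1): punch at orig (1,1); cuts so far [(1, 1), (1, 2), (3, 1)]; region rows[0,4) x cols[0,4) = 4x4
Unfold 1 (reflect across h@4): 6 holes -> [(1, 1), (1, 2), (3, 1), (4, 1), (6, 1), (6, 2)]
Unfold 2 (reflect across v@4): 12 holes -> [(1, 1), (1, 2), (1, 5), (1, 6), (3, 1), (3, 6), (4, 1), (4, 6), (6, 1), (6, 2), (6, 5), (6, 6)]
Unfold 3 (reflect across h@8): 24 holes -> [(1, 1), (1, 2), (1, 5), (1, 6), (3, 1), (3, 6), (4, 1), (4, 6), (6, 1), (6, 2), (6, 5), (6, 6), (9, 1), (9, 2), (9, 5), (9, 6), (11, 1), (11, 6), (12, 1), (12, 6), (14, 1), (14, 2), (14, 5), (14, 6)]
Unfold 4 (reflect across h@16): 48 holes -> [(1, 1), (1, 2), (1, 5), (1, 6), (3, 1), (3, 6), (4, 1), (4, 6), (6, 1), (6, 2), (6, 5), (6, 6), (9, 1), (9, 2), (9, 5), (9, 6), (11, 1), (11, 6), (12, 1), (12, 6), (14, 1), (14, 2), (14, 5), (14, 6), (17, 1), (17, 2), (17, 5), (17, 6), (19, 1), (19, 6), (20, 1), (20, 6), (22, 1), (22, 2), (22, 5), (22, 6), (25, 1), (25, 2), (25, 5), (25, 6), (27, 1), (27, 6), (28, 1), (28, 6), (30, 1), (30, 2), (30, 5), (30, 6)]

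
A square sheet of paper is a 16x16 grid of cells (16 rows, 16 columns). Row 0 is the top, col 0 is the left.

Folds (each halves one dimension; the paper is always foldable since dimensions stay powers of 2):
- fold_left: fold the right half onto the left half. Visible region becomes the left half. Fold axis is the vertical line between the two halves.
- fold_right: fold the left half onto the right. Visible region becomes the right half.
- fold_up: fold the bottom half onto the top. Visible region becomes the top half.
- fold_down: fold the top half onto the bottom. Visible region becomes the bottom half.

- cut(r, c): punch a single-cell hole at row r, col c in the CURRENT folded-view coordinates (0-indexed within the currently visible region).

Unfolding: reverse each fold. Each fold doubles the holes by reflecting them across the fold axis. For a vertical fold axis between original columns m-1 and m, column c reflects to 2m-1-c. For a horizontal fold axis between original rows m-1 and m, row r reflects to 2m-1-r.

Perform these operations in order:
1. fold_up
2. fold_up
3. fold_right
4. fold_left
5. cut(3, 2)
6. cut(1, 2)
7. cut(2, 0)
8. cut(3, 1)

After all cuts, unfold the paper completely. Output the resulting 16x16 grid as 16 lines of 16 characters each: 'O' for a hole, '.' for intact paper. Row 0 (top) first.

Answer: ................
..O..O....O..O..
O......OO......O
.OO..OO..OO..OO.
.OO..OO..OO..OO.
O......OO......O
..O..O....O..O..
................
................
..O..O....O..O..
O......OO......O
.OO..OO..OO..OO.
.OO..OO..OO..OO.
O......OO......O
..O..O....O..O..
................

Derivation:
Op 1 fold_up: fold axis h@8; visible region now rows[0,8) x cols[0,16) = 8x16
Op 2 fold_up: fold axis h@4; visible region now rows[0,4) x cols[0,16) = 4x16
Op 3 fold_right: fold axis v@8; visible region now rows[0,4) x cols[8,16) = 4x8
Op 4 fold_left: fold axis v@12; visible region now rows[0,4) x cols[8,12) = 4x4
Op 5 cut(3, 2): punch at orig (3,10); cuts so far [(3, 10)]; region rows[0,4) x cols[8,12) = 4x4
Op 6 cut(1, 2): punch at orig (1,10); cuts so far [(1, 10), (3, 10)]; region rows[0,4) x cols[8,12) = 4x4
Op 7 cut(2, 0): punch at orig (2,8); cuts so far [(1, 10), (2, 8), (3, 10)]; region rows[0,4) x cols[8,12) = 4x4
Op 8 cut(3, 1): punch at orig (3,9); cuts so far [(1, 10), (2, 8), (3, 9), (3, 10)]; region rows[0,4) x cols[8,12) = 4x4
Unfold 1 (reflect across v@12): 8 holes -> [(1, 10), (1, 13), (2, 8), (2, 15), (3, 9), (3, 10), (3, 13), (3, 14)]
Unfold 2 (reflect across v@8): 16 holes -> [(1, 2), (1, 5), (1, 10), (1, 13), (2, 0), (2, 7), (2, 8), (2, 15), (3, 1), (3, 2), (3, 5), (3, 6), (3, 9), (3, 10), (3, 13), (3, 14)]
Unfold 3 (reflect across h@4): 32 holes -> [(1, 2), (1, 5), (1, 10), (1, 13), (2, 0), (2, 7), (2, 8), (2, 15), (3, 1), (3, 2), (3, 5), (3, 6), (3, 9), (3, 10), (3, 13), (3, 14), (4, 1), (4, 2), (4, 5), (4, 6), (4, 9), (4, 10), (4, 13), (4, 14), (5, 0), (5, 7), (5, 8), (5, 15), (6, 2), (6, 5), (6, 10), (6, 13)]
Unfold 4 (reflect across h@8): 64 holes -> [(1, 2), (1, 5), (1, 10), (1, 13), (2, 0), (2, 7), (2, 8), (2, 15), (3, 1), (3, 2), (3, 5), (3, 6), (3, 9), (3, 10), (3, 13), (3, 14), (4, 1), (4, 2), (4, 5), (4, 6), (4, 9), (4, 10), (4, 13), (4, 14), (5, 0), (5, 7), (5, 8), (5, 15), (6, 2), (6, 5), (6, 10), (6, 13), (9, 2), (9, 5), (9, 10), (9, 13), (10, 0), (10, 7), (10, 8), (10, 15), (11, 1), (11, 2), (11, 5), (11, 6), (11, 9), (11, 10), (11, 13), (11, 14), (12, 1), (12, 2), (12, 5), (12, 6), (12, 9), (12, 10), (12, 13), (12, 14), (13, 0), (13, 7), (13, 8), (13, 15), (14, 2), (14, 5), (14, 10), (14, 13)]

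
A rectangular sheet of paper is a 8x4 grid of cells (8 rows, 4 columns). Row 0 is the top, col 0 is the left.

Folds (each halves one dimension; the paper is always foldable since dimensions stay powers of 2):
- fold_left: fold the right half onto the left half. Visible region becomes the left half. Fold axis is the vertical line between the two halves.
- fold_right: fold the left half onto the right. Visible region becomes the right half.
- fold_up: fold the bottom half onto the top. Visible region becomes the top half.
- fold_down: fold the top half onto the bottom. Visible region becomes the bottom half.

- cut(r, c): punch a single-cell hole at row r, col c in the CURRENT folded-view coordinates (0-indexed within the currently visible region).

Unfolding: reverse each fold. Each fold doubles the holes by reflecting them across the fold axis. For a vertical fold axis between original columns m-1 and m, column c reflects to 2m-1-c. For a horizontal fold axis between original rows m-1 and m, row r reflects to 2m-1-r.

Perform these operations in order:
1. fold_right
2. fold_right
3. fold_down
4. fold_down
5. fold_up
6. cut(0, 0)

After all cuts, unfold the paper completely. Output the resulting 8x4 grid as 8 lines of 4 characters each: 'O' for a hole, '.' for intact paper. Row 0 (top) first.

Op 1 fold_right: fold axis v@2; visible region now rows[0,8) x cols[2,4) = 8x2
Op 2 fold_right: fold axis v@3; visible region now rows[0,8) x cols[3,4) = 8x1
Op 3 fold_down: fold axis h@4; visible region now rows[4,8) x cols[3,4) = 4x1
Op 4 fold_down: fold axis h@6; visible region now rows[6,8) x cols[3,4) = 2x1
Op 5 fold_up: fold axis h@7; visible region now rows[6,7) x cols[3,4) = 1x1
Op 6 cut(0, 0): punch at orig (6,3); cuts so far [(6, 3)]; region rows[6,7) x cols[3,4) = 1x1
Unfold 1 (reflect across h@7): 2 holes -> [(6, 3), (7, 3)]
Unfold 2 (reflect across h@6): 4 holes -> [(4, 3), (5, 3), (6, 3), (7, 3)]
Unfold 3 (reflect across h@4): 8 holes -> [(0, 3), (1, 3), (2, 3), (3, 3), (4, 3), (5, 3), (6, 3), (7, 3)]
Unfold 4 (reflect across v@3): 16 holes -> [(0, 2), (0, 3), (1, 2), (1, 3), (2, 2), (2, 3), (3, 2), (3, 3), (4, 2), (4, 3), (5, 2), (5, 3), (6, 2), (6, 3), (7, 2), (7, 3)]
Unfold 5 (reflect across v@2): 32 holes -> [(0, 0), (0, 1), (0, 2), (0, 3), (1, 0), (1, 1), (1, 2), (1, 3), (2, 0), (2, 1), (2, 2), (2, 3), (3, 0), (3, 1), (3, 2), (3, 3), (4, 0), (4, 1), (4, 2), (4, 3), (5, 0), (5, 1), (5, 2), (5, 3), (6, 0), (6, 1), (6, 2), (6, 3), (7, 0), (7, 1), (7, 2), (7, 3)]

Answer: OOOO
OOOO
OOOO
OOOO
OOOO
OOOO
OOOO
OOOO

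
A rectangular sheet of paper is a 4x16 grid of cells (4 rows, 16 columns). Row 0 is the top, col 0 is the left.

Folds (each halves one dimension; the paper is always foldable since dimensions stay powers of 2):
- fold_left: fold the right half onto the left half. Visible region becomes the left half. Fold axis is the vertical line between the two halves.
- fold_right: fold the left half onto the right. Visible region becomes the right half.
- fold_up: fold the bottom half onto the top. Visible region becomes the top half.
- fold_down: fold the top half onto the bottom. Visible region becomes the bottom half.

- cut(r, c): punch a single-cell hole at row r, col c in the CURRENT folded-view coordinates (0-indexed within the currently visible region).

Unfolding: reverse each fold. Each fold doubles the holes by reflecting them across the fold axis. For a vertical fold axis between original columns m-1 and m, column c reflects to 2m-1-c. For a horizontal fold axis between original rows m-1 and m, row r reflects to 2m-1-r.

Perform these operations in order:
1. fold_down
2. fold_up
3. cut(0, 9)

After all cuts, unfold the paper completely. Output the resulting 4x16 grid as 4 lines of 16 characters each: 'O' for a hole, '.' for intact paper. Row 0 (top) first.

Op 1 fold_down: fold axis h@2; visible region now rows[2,4) x cols[0,16) = 2x16
Op 2 fold_up: fold axis h@3; visible region now rows[2,3) x cols[0,16) = 1x16
Op 3 cut(0, 9): punch at orig (2,9); cuts so far [(2, 9)]; region rows[2,3) x cols[0,16) = 1x16
Unfold 1 (reflect across h@3): 2 holes -> [(2, 9), (3, 9)]
Unfold 2 (reflect across h@2): 4 holes -> [(0, 9), (1, 9), (2, 9), (3, 9)]

Answer: .........O......
.........O......
.........O......
.........O......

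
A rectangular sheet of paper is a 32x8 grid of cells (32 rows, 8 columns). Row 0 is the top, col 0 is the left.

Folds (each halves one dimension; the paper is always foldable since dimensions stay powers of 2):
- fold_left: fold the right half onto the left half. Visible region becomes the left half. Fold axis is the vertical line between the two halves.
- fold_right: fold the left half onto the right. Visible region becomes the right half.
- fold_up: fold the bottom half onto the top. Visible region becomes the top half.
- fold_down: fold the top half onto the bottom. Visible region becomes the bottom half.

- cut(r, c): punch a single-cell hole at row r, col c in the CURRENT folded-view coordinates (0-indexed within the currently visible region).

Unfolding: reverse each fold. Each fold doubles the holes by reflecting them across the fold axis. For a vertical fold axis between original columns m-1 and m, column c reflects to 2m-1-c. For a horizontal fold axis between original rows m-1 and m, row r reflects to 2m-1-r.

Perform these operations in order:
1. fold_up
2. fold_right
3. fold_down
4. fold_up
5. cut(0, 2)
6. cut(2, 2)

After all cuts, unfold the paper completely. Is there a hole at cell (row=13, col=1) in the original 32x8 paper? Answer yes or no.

Op 1 fold_up: fold axis h@16; visible region now rows[0,16) x cols[0,8) = 16x8
Op 2 fold_right: fold axis v@4; visible region now rows[0,16) x cols[4,8) = 16x4
Op 3 fold_down: fold axis h@8; visible region now rows[8,16) x cols[4,8) = 8x4
Op 4 fold_up: fold axis h@12; visible region now rows[8,12) x cols[4,8) = 4x4
Op 5 cut(0, 2): punch at orig (8,6); cuts so far [(8, 6)]; region rows[8,12) x cols[4,8) = 4x4
Op 6 cut(2, 2): punch at orig (10,6); cuts so far [(8, 6), (10, 6)]; region rows[8,12) x cols[4,8) = 4x4
Unfold 1 (reflect across h@12): 4 holes -> [(8, 6), (10, 6), (13, 6), (15, 6)]
Unfold 2 (reflect across h@8): 8 holes -> [(0, 6), (2, 6), (5, 6), (7, 6), (8, 6), (10, 6), (13, 6), (15, 6)]
Unfold 3 (reflect across v@4): 16 holes -> [(0, 1), (0, 6), (2, 1), (2, 6), (5, 1), (5, 6), (7, 1), (7, 6), (8, 1), (8, 6), (10, 1), (10, 6), (13, 1), (13, 6), (15, 1), (15, 6)]
Unfold 4 (reflect across h@16): 32 holes -> [(0, 1), (0, 6), (2, 1), (2, 6), (5, 1), (5, 6), (7, 1), (7, 6), (8, 1), (8, 6), (10, 1), (10, 6), (13, 1), (13, 6), (15, 1), (15, 6), (16, 1), (16, 6), (18, 1), (18, 6), (21, 1), (21, 6), (23, 1), (23, 6), (24, 1), (24, 6), (26, 1), (26, 6), (29, 1), (29, 6), (31, 1), (31, 6)]
Holes: [(0, 1), (0, 6), (2, 1), (2, 6), (5, 1), (5, 6), (7, 1), (7, 6), (8, 1), (8, 6), (10, 1), (10, 6), (13, 1), (13, 6), (15, 1), (15, 6), (16, 1), (16, 6), (18, 1), (18, 6), (21, 1), (21, 6), (23, 1), (23, 6), (24, 1), (24, 6), (26, 1), (26, 6), (29, 1), (29, 6), (31, 1), (31, 6)]

Answer: yes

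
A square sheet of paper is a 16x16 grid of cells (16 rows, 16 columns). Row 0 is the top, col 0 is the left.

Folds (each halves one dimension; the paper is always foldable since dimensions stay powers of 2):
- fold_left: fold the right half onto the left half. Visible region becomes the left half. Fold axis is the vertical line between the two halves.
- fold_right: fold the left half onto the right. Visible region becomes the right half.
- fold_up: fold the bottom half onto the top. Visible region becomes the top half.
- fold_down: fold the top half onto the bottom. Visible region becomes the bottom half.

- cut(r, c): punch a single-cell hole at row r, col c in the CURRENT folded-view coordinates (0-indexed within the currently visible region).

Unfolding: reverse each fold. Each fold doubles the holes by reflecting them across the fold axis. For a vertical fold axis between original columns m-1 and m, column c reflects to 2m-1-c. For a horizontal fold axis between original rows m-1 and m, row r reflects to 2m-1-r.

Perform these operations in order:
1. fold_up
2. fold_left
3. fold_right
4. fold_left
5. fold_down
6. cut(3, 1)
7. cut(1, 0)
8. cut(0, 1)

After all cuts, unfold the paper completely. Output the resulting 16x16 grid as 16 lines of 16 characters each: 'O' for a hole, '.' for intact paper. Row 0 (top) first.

Answer: .OO..OO..OO..OO.
................
O..OO..OO..OO..O
.OO..OO..OO..OO.
.OO..OO..OO..OO.
O..OO..OO..OO..O
................
.OO..OO..OO..OO.
.OO..OO..OO..OO.
................
O..OO..OO..OO..O
.OO..OO..OO..OO.
.OO..OO..OO..OO.
O..OO..OO..OO..O
................
.OO..OO..OO..OO.

Derivation:
Op 1 fold_up: fold axis h@8; visible region now rows[0,8) x cols[0,16) = 8x16
Op 2 fold_left: fold axis v@8; visible region now rows[0,8) x cols[0,8) = 8x8
Op 3 fold_right: fold axis v@4; visible region now rows[0,8) x cols[4,8) = 8x4
Op 4 fold_left: fold axis v@6; visible region now rows[0,8) x cols[4,6) = 8x2
Op 5 fold_down: fold axis h@4; visible region now rows[4,8) x cols[4,6) = 4x2
Op 6 cut(3, 1): punch at orig (7,5); cuts so far [(7, 5)]; region rows[4,8) x cols[4,6) = 4x2
Op 7 cut(1, 0): punch at orig (5,4); cuts so far [(5, 4), (7, 5)]; region rows[4,8) x cols[4,6) = 4x2
Op 8 cut(0, 1): punch at orig (4,5); cuts so far [(4, 5), (5, 4), (7, 5)]; region rows[4,8) x cols[4,6) = 4x2
Unfold 1 (reflect across h@4): 6 holes -> [(0, 5), (2, 4), (3, 5), (4, 5), (5, 4), (7, 5)]
Unfold 2 (reflect across v@6): 12 holes -> [(0, 5), (0, 6), (2, 4), (2, 7), (3, 5), (3, 6), (4, 5), (4, 6), (5, 4), (5, 7), (7, 5), (7, 6)]
Unfold 3 (reflect across v@4): 24 holes -> [(0, 1), (0, 2), (0, 5), (0, 6), (2, 0), (2, 3), (2, 4), (2, 7), (3, 1), (3, 2), (3, 5), (3, 6), (4, 1), (4, 2), (4, 5), (4, 6), (5, 0), (5, 3), (5, 4), (5, 7), (7, 1), (7, 2), (7, 5), (7, 6)]
Unfold 4 (reflect across v@8): 48 holes -> [(0, 1), (0, 2), (0, 5), (0, 6), (0, 9), (0, 10), (0, 13), (0, 14), (2, 0), (2, 3), (2, 4), (2, 7), (2, 8), (2, 11), (2, 12), (2, 15), (3, 1), (3, 2), (3, 5), (3, 6), (3, 9), (3, 10), (3, 13), (3, 14), (4, 1), (4, 2), (4, 5), (4, 6), (4, 9), (4, 10), (4, 13), (4, 14), (5, 0), (5, 3), (5, 4), (5, 7), (5, 8), (5, 11), (5, 12), (5, 15), (7, 1), (7, 2), (7, 5), (7, 6), (7, 9), (7, 10), (7, 13), (7, 14)]
Unfold 5 (reflect across h@8): 96 holes -> [(0, 1), (0, 2), (0, 5), (0, 6), (0, 9), (0, 10), (0, 13), (0, 14), (2, 0), (2, 3), (2, 4), (2, 7), (2, 8), (2, 11), (2, 12), (2, 15), (3, 1), (3, 2), (3, 5), (3, 6), (3, 9), (3, 10), (3, 13), (3, 14), (4, 1), (4, 2), (4, 5), (4, 6), (4, 9), (4, 10), (4, 13), (4, 14), (5, 0), (5, 3), (5, 4), (5, 7), (5, 8), (5, 11), (5, 12), (5, 15), (7, 1), (7, 2), (7, 5), (7, 6), (7, 9), (7, 10), (7, 13), (7, 14), (8, 1), (8, 2), (8, 5), (8, 6), (8, 9), (8, 10), (8, 13), (8, 14), (10, 0), (10, 3), (10, 4), (10, 7), (10, 8), (10, 11), (10, 12), (10, 15), (11, 1), (11, 2), (11, 5), (11, 6), (11, 9), (11, 10), (11, 13), (11, 14), (12, 1), (12, 2), (12, 5), (12, 6), (12, 9), (12, 10), (12, 13), (12, 14), (13, 0), (13, 3), (13, 4), (13, 7), (13, 8), (13, 11), (13, 12), (13, 15), (15, 1), (15, 2), (15, 5), (15, 6), (15, 9), (15, 10), (15, 13), (15, 14)]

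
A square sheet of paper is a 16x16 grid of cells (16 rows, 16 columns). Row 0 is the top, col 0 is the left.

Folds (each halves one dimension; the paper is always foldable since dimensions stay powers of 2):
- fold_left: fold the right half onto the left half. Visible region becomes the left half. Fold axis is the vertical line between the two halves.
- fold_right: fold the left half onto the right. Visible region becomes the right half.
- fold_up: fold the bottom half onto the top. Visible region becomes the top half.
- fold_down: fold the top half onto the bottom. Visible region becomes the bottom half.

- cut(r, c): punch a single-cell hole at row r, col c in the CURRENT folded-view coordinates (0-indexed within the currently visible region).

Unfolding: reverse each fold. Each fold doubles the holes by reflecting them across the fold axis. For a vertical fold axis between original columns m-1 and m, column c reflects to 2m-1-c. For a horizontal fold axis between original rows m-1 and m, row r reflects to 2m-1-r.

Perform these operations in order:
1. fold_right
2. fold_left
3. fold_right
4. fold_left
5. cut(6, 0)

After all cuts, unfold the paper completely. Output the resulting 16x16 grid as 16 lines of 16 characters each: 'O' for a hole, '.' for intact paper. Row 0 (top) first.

Op 1 fold_right: fold axis v@8; visible region now rows[0,16) x cols[8,16) = 16x8
Op 2 fold_left: fold axis v@12; visible region now rows[0,16) x cols[8,12) = 16x4
Op 3 fold_right: fold axis v@10; visible region now rows[0,16) x cols[10,12) = 16x2
Op 4 fold_left: fold axis v@11; visible region now rows[0,16) x cols[10,11) = 16x1
Op 5 cut(6, 0): punch at orig (6,10); cuts so far [(6, 10)]; region rows[0,16) x cols[10,11) = 16x1
Unfold 1 (reflect across v@11): 2 holes -> [(6, 10), (6, 11)]
Unfold 2 (reflect across v@10): 4 holes -> [(6, 8), (6, 9), (6, 10), (6, 11)]
Unfold 3 (reflect across v@12): 8 holes -> [(6, 8), (6, 9), (6, 10), (6, 11), (6, 12), (6, 13), (6, 14), (6, 15)]
Unfold 4 (reflect across v@8): 16 holes -> [(6, 0), (6, 1), (6, 2), (6, 3), (6, 4), (6, 5), (6, 6), (6, 7), (6, 8), (6, 9), (6, 10), (6, 11), (6, 12), (6, 13), (6, 14), (6, 15)]

Answer: ................
................
................
................
................
................
OOOOOOOOOOOOOOOO
................
................
................
................
................
................
................
................
................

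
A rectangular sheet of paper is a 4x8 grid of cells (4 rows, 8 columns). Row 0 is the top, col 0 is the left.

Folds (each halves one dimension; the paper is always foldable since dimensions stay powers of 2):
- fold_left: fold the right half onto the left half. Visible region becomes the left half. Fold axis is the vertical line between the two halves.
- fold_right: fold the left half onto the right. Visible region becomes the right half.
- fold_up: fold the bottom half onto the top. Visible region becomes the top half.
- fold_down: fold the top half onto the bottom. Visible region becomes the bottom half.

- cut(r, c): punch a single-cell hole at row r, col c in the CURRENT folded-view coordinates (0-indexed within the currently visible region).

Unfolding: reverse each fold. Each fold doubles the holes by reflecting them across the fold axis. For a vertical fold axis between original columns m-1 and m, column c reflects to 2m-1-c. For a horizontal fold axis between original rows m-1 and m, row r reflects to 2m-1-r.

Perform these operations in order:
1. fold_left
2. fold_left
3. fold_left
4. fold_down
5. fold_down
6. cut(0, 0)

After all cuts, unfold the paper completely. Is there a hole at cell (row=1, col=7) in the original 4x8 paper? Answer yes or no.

Answer: yes

Derivation:
Op 1 fold_left: fold axis v@4; visible region now rows[0,4) x cols[0,4) = 4x4
Op 2 fold_left: fold axis v@2; visible region now rows[0,4) x cols[0,2) = 4x2
Op 3 fold_left: fold axis v@1; visible region now rows[0,4) x cols[0,1) = 4x1
Op 4 fold_down: fold axis h@2; visible region now rows[2,4) x cols[0,1) = 2x1
Op 5 fold_down: fold axis h@3; visible region now rows[3,4) x cols[0,1) = 1x1
Op 6 cut(0, 0): punch at orig (3,0); cuts so far [(3, 0)]; region rows[3,4) x cols[0,1) = 1x1
Unfold 1 (reflect across h@3): 2 holes -> [(2, 0), (3, 0)]
Unfold 2 (reflect across h@2): 4 holes -> [(0, 0), (1, 0), (2, 0), (3, 0)]
Unfold 3 (reflect across v@1): 8 holes -> [(0, 0), (0, 1), (1, 0), (1, 1), (2, 0), (2, 1), (3, 0), (3, 1)]
Unfold 4 (reflect across v@2): 16 holes -> [(0, 0), (0, 1), (0, 2), (0, 3), (1, 0), (1, 1), (1, 2), (1, 3), (2, 0), (2, 1), (2, 2), (2, 3), (3, 0), (3, 1), (3, 2), (3, 3)]
Unfold 5 (reflect across v@4): 32 holes -> [(0, 0), (0, 1), (0, 2), (0, 3), (0, 4), (0, 5), (0, 6), (0, 7), (1, 0), (1, 1), (1, 2), (1, 3), (1, 4), (1, 5), (1, 6), (1, 7), (2, 0), (2, 1), (2, 2), (2, 3), (2, 4), (2, 5), (2, 6), (2, 7), (3, 0), (3, 1), (3, 2), (3, 3), (3, 4), (3, 5), (3, 6), (3, 7)]
Holes: [(0, 0), (0, 1), (0, 2), (0, 3), (0, 4), (0, 5), (0, 6), (0, 7), (1, 0), (1, 1), (1, 2), (1, 3), (1, 4), (1, 5), (1, 6), (1, 7), (2, 0), (2, 1), (2, 2), (2, 3), (2, 4), (2, 5), (2, 6), (2, 7), (3, 0), (3, 1), (3, 2), (3, 3), (3, 4), (3, 5), (3, 6), (3, 7)]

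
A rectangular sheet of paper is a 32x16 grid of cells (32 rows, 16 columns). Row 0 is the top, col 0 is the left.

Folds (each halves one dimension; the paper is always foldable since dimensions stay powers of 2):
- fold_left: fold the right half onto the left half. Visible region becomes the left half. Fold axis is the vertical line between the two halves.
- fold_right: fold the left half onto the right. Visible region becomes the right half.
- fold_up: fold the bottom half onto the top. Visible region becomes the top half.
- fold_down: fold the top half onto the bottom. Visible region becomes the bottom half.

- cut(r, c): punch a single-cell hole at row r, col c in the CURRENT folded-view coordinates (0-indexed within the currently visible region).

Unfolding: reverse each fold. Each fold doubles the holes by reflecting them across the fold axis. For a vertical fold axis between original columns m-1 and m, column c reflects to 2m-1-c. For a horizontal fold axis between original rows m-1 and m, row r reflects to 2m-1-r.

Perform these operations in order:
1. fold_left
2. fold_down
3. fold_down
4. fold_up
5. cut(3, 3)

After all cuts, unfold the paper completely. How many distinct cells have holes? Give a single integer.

Op 1 fold_left: fold axis v@8; visible region now rows[0,32) x cols[0,8) = 32x8
Op 2 fold_down: fold axis h@16; visible region now rows[16,32) x cols[0,8) = 16x8
Op 3 fold_down: fold axis h@24; visible region now rows[24,32) x cols[0,8) = 8x8
Op 4 fold_up: fold axis h@28; visible region now rows[24,28) x cols[0,8) = 4x8
Op 5 cut(3, 3): punch at orig (27,3); cuts so far [(27, 3)]; region rows[24,28) x cols[0,8) = 4x8
Unfold 1 (reflect across h@28): 2 holes -> [(27, 3), (28, 3)]
Unfold 2 (reflect across h@24): 4 holes -> [(19, 3), (20, 3), (27, 3), (28, 3)]
Unfold 3 (reflect across h@16): 8 holes -> [(3, 3), (4, 3), (11, 3), (12, 3), (19, 3), (20, 3), (27, 3), (28, 3)]
Unfold 4 (reflect across v@8): 16 holes -> [(3, 3), (3, 12), (4, 3), (4, 12), (11, 3), (11, 12), (12, 3), (12, 12), (19, 3), (19, 12), (20, 3), (20, 12), (27, 3), (27, 12), (28, 3), (28, 12)]

Answer: 16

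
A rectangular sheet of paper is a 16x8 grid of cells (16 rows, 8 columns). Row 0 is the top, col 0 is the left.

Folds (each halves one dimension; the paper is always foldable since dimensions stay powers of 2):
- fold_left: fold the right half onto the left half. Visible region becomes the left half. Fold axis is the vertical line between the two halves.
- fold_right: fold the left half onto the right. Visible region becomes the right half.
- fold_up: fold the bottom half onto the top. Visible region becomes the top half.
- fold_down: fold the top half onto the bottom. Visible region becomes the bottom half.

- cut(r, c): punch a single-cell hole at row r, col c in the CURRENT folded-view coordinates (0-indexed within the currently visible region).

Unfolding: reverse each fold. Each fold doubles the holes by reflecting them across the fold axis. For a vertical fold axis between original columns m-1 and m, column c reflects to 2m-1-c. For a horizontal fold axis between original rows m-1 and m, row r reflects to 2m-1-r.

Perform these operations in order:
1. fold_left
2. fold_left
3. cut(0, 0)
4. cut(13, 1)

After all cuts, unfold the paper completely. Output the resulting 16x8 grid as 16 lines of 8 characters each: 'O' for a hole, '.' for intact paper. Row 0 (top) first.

Op 1 fold_left: fold axis v@4; visible region now rows[0,16) x cols[0,4) = 16x4
Op 2 fold_left: fold axis v@2; visible region now rows[0,16) x cols[0,2) = 16x2
Op 3 cut(0, 0): punch at orig (0,0); cuts so far [(0, 0)]; region rows[0,16) x cols[0,2) = 16x2
Op 4 cut(13, 1): punch at orig (13,1); cuts so far [(0, 0), (13, 1)]; region rows[0,16) x cols[0,2) = 16x2
Unfold 1 (reflect across v@2): 4 holes -> [(0, 0), (0, 3), (13, 1), (13, 2)]
Unfold 2 (reflect across v@4): 8 holes -> [(0, 0), (0, 3), (0, 4), (0, 7), (13, 1), (13, 2), (13, 5), (13, 6)]

Answer: O..OO..O
........
........
........
........
........
........
........
........
........
........
........
........
.OO..OO.
........
........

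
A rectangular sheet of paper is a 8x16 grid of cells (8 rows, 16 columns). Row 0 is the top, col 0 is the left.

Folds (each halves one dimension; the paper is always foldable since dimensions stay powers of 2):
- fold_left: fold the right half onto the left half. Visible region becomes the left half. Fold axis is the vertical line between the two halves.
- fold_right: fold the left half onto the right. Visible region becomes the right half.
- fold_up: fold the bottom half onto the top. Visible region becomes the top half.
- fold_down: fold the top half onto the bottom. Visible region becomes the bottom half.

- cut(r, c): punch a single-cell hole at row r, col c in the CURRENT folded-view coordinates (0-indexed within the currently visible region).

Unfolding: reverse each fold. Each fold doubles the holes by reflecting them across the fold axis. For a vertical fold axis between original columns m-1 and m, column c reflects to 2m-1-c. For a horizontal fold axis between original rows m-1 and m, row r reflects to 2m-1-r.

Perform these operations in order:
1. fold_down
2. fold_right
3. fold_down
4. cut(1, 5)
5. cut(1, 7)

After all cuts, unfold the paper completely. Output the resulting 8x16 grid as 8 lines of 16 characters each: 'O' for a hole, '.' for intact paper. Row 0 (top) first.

Answer: O.O..........O.O
................
................
O.O..........O.O
O.O..........O.O
................
................
O.O..........O.O

Derivation:
Op 1 fold_down: fold axis h@4; visible region now rows[4,8) x cols[0,16) = 4x16
Op 2 fold_right: fold axis v@8; visible region now rows[4,8) x cols[8,16) = 4x8
Op 3 fold_down: fold axis h@6; visible region now rows[6,8) x cols[8,16) = 2x8
Op 4 cut(1, 5): punch at orig (7,13); cuts so far [(7, 13)]; region rows[6,8) x cols[8,16) = 2x8
Op 5 cut(1, 7): punch at orig (7,15); cuts so far [(7, 13), (7, 15)]; region rows[6,8) x cols[8,16) = 2x8
Unfold 1 (reflect across h@6): 4 holes -> [(4, 13), (4, 15), (7, 13), (7, 15)]
Unfold 2 (reflect across v@8): 8 holes -> [(4, 0), (4, 2), (4, 13), (4, 15), (7, 0), (7, 2), (7, 13), (7, 15)]
Unfold 3 (reflect across h@4): 16 holes -> [(0, 0), (0, 2), (0, 13), (0, 15), (3, 0), (3, 2), (3, 13), (3, 15), (4, 0), (4, 2), (4, 13), (4, 15), (7, 0), (7, 2), (7, 13), (7, 15)]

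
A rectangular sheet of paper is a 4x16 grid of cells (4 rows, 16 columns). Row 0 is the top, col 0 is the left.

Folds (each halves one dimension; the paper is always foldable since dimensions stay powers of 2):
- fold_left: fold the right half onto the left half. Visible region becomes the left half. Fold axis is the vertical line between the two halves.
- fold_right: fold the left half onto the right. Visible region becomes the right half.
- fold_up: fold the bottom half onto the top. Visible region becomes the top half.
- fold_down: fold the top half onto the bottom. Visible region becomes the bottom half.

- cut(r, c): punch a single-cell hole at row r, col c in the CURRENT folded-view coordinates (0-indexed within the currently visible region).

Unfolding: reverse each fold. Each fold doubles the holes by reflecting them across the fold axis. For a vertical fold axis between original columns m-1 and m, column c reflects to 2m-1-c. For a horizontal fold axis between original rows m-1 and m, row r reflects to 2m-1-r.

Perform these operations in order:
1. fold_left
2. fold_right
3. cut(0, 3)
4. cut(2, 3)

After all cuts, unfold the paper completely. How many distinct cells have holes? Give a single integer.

Op 1 fold_left: fold axis v@8; visible region now rows[0,4) x cols[0,8) = 4x8
Op 2 fold_right: fold axis v@4; visible region now rows[0,4) x cols[4,8) = 4x4
Op 3 cut(0, 3): punch at orig (0,7); cuts so far [(0, 7)]; region rows[0,4) x cols[4,8) = 4x4
Op 4 cut(2, 3): punch at orig (2,7); cuts so far [(0, 7), (2, 7)]; region rows[0,4) x cols[4,8) = 4x4
Unfold 1 (reflect across v@4): 4 holes -> [(0, 0), (0, 7), (2, 0), (2, 7)]
Unfold 2 (reflect across v@8): 8 holes -> [(0, 0), (0, 7), (0, 8), (0, 15), (2, 0), (2, 7), (2, 8), (2, 15)]

Answer: 8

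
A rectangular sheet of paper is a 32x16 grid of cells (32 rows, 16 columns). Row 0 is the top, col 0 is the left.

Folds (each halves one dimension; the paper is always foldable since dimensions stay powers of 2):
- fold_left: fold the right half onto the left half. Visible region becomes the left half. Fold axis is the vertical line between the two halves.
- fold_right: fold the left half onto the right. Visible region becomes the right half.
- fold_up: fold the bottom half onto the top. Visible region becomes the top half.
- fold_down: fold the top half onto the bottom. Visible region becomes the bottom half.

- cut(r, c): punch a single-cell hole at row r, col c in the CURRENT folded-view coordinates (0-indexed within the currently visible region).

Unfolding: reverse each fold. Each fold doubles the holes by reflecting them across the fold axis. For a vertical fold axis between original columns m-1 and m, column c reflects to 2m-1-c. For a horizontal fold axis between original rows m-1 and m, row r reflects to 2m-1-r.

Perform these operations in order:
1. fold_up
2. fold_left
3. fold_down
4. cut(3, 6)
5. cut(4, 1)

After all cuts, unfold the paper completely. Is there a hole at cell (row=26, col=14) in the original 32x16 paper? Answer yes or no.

Op 1 fold_up: fold axis h@16; visible region now rows[0,16) x cols[0,16) = 16x16
Op 2 fold_left: fold axis v@8; visible region now rows[0,16) x cols[0,8) = 16x8
Op 3 fold_down: fold axis h@8; visible region now rows[8,16) x cols[0,8) = 8x8
Op 4 cut(3, 6): punch at orig (11,6); cuts so far [(11, 6)]; region rows[8,16) x cols[0,8) = 8x8
Op 5 cut(4, 1): punch at orig (12,1); cuts so far [(11, 6), (12, 1)]; region rows[8,16) x cols[0,8) = 8x8
Unfold 1 (reflect across h@8): 4 holes -> [(3, 1), (4, 6), (11, 6), (12, 1)]
Unfold 2 (reflect across v@8): 8 holes -> [(3, 1), (3, 14), (4, 6), (4, 9), (11, 6), (11, 9), (12, 1), (12, 14)]
Unfold 3 (reflect across h@16): 16 holes -> [(3, 1), (3, 14), (4, 6), (4, 9), (11, 6), (11, 9), (12, 1), (12, 14), (19, 1), (19, 14), (20, 6), (20, 9), (27, 6), (27, 9), (28, 1), (28, 14)]
Holes: [(3, 1), (3, 14), (4, 6), (4, 9), (11, 6), (11, 9), (12, 1), (12, 14), (19, 1), (19, 14), (20, 6), (20, 9), (27, 6), (27, 9), (28, 1), (28, 14)]

Answer: no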